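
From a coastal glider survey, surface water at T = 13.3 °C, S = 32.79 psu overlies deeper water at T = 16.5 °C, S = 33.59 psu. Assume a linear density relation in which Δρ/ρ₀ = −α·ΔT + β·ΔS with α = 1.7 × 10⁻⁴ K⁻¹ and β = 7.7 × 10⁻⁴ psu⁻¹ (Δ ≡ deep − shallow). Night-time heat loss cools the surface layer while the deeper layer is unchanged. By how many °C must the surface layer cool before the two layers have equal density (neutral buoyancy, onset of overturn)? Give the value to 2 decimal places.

0.42 °C

Neutral buoyancy requires Δρ = 0, i.e. −α(T_deep − T_surf′) + β(S_deep − S_surf) = 0.
T_surf′ = T_deep − (β/α)·ΔS = 16.5 − (7.7 × 10⁻⁴/1.7 × 10⁻⁴)·(+0.80) = 12.8765 °C.
Cooling required: 13.3 − (12.8765) = 0.4235 °C.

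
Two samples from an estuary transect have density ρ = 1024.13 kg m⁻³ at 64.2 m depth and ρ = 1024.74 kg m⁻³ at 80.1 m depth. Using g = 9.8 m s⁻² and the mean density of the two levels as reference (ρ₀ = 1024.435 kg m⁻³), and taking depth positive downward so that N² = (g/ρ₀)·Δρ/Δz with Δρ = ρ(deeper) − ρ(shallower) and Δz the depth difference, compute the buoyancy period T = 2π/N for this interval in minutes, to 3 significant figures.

5.47 min

Δρ = 1024.74 − 1024.13 = 0.61 kg m⁻³ over Δz = 80.1 − 64.2 = 15.9 m.
N² = (9.8/1024.435) × (0.61/15.9) = 3.6701 × 10⁻⁴ s⁻².
N = √(3.6701 × 10⁻⁴) = 0.019158 rad s⁻¹, so T = 2π/N = 327.97 s = 5.4662 min ≈ 5.47 min.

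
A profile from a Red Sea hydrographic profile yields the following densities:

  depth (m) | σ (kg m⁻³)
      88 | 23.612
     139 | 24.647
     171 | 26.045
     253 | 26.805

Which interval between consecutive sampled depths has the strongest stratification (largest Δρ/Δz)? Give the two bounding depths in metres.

139–171 m

Compute the density gradient over each adjacent pair:
  88–139 m: Δρ/Δz = 1.035/51 = 0.020 kg m⁻⁴
  139–171 m: Δρ/Δz = 1.398/32 = 0.044 kg m⁻⁴
  171–253 m: Δρ/Δz = 0.760/82 = 9.3 × 10⁻³ kg m⁻⁴
The largest gradient is in the 139–171 m interval — the pycnocline.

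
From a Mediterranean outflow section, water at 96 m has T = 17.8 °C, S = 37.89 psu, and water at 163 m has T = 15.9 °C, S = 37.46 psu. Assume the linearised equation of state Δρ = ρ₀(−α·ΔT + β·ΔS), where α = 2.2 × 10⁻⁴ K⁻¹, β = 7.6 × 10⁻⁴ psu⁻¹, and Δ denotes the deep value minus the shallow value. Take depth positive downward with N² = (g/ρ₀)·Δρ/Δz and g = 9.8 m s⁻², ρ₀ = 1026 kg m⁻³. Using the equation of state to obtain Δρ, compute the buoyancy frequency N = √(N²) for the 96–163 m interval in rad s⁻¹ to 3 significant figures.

3.65 × 10⁻³ rad s⁻¹

ΔT = -1.9 K, ΔS = -0.43 psu (deep − shallow).
Δρ/ρ₀ = −αΔT + βΔS = 4.18 × 10⁻⁴ − 3.268 × 10⁻⁴ = 9.12 × 10⁻⁵, so Δρ ≈ 0.09357 kg m⁻³.
N² = (g/ρ₀)·Δρ/Δz = g·(Δρ/ρ₀)/Δz = 9.8 × 9.12 × 10⁻⁵ / 67 = 1.3340 × 10⁻⁵ s⁻².
N = √(1.3340 × 10⁻⁵) = 3.6524 × 10⁻³ rad s⁻¹ ≈ 3.65 × 10⁻³ rad s⁻¹.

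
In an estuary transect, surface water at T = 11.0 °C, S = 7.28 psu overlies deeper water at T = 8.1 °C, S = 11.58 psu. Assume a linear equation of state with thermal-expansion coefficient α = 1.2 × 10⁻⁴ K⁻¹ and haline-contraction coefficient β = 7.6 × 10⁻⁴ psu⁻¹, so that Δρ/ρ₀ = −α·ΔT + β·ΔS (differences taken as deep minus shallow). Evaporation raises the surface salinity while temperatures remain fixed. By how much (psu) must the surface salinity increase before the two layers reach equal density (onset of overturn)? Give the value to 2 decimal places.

Neutral buoyancy requires −α(T_deep − T_surf) + β(S_deep − S_surf′) = 0.
S_surf′ = S_deep − (α/β)·ΔT = 11.58 − (1.2 × 10⁻⁴/7.6 × 10⁻⁴)·(-2.9) = 12.0379 psu.
Increase required: 12.0379 − 7.28 = 4.7579 psu.

4.76 psu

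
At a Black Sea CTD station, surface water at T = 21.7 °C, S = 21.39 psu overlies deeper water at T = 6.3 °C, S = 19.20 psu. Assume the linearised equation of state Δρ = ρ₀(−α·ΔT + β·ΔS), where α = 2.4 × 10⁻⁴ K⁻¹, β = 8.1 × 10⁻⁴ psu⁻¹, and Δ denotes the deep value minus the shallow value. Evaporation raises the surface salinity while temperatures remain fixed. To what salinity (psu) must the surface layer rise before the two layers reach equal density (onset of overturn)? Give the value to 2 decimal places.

23.76 psu

Neutral buoyancy requires −α(T_deep − T_surf) + β(S_deep − S_surf′) = 0.
S_surf′ = S_deep − (α/β)·ΔT = 19.20 − (2.4 × 10⁻⁴/8.1 × 10⁻⁴)·(-15.4) = 23.7630 psu.
Increase required: 23.7630 − 21.39 = 2.3730 psu.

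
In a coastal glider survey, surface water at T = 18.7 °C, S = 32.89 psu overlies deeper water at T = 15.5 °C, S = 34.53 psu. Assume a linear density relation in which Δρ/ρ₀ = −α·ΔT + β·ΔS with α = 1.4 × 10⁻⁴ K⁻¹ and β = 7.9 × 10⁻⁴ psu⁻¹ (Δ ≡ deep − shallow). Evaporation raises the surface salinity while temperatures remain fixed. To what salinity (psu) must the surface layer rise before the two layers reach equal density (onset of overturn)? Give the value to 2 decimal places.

35.10 psu

Neutral buoyancy requires −α(T_deep − T_surf) + β(S_deep − S_surf′) = 0.
S_surf′ = S_deep − (α/β)·ΔT = 34.53 − (1.4 × 10⁻⁴/7.9 × 10⁻⁴)·(-3.2) = 35.0971 psu.
Increase required: 35.0971 − 32.89 = 2.2071 psu.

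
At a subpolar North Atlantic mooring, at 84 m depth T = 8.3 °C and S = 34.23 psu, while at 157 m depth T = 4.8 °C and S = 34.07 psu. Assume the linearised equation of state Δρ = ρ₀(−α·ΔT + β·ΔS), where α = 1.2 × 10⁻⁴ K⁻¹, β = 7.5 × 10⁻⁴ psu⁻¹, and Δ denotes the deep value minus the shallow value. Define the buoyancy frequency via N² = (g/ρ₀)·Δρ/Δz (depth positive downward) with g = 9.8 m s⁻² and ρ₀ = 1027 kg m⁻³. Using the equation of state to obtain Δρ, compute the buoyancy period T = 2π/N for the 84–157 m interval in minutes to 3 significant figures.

ΔT = -3.5 K, ΔS = -0.16 psu (deep − shallow).
Δρ/ρ₀ = −αΔT + βΔS = 4.20 × 10⁻⁴ − 1.20 × 10⁻⁴ = 3.00 × 10⁻⁴, so Δρ ≈ 0.3081 kg m⁻³.
N² = (g/ρ₀)·Δρ/Δz = g·(Δρ/ρ₀)/Δz = 9.8 × 3.00 × 10⁻⁴ / 73 = 4.0274 × 10⁻⁵ s⁻².
N = √(4.0274 × 10⁻⁵) = 6.3462 × 10⁻³ rad s⁻¹ → T = 2π/N = 990.07 s = 16.501 min ≈ 16.5 min.

16.5 min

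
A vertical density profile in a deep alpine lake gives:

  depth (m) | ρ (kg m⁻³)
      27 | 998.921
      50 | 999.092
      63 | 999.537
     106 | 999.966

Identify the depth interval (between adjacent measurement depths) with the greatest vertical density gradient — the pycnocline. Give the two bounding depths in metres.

50–63 m

Compute the density gradient over each adjacent pair:
  27–50 m: Δρ/Δz = 0.171/23 = 7.4 × 10⁻³ kg m⁻⁴
  50–63 m: Δρ/Δz = 0.445/13 = 0.034 kg m⁻⁴
  63–106 m: Δρ/Δz = 0.429/43 = 0.010 kg m⁻⁴
The largest gradient is in the 50–63 m interval — the pycnocline.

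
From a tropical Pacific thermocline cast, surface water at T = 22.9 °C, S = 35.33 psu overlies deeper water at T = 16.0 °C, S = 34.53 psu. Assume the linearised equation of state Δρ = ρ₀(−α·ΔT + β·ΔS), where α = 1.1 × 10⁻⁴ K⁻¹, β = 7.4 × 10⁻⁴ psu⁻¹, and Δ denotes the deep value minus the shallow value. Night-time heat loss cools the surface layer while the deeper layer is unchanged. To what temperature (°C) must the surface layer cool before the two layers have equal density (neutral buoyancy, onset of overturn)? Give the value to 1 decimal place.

Neutral buoyancy requires Δρ = 0, i.e. −α(T_deep − T_surf′) + β(S_deep − S_surf) = 0.
T_surf′ = T_deep − (β/α)·ΔS = 16.0 − (7.4 × 10⁻⁴/1.1 × 10⁻⁴)·(-0.80) = 21.382 °C.
Cooling required: 22.9 − (21.382) = 1.518 °C.

21.4 °C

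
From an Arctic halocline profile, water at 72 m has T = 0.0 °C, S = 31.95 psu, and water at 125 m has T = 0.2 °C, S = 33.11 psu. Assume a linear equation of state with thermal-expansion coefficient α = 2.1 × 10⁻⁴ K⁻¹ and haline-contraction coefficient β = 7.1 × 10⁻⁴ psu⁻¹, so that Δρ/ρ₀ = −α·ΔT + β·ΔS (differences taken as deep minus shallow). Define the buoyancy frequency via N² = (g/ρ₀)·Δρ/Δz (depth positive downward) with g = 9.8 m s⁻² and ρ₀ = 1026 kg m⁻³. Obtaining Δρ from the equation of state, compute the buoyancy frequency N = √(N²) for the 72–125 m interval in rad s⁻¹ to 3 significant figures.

ΔT = +0.2 K, ΔS = +1.16 psu (deep − shallow).
Δρ/ρ₀ = −αΔT + βΔS = -4.20 × 10⁻⁵ + 8.236 × 10⁻⁴ = 7.816 × 10⁻⁴, so Δρ ≈ 0.8019 kg m⁻³.
N² = (g/ρ₀)·Δρ/Δz = g·(Δρ/ρ₀)/Δz = 9.8 × 7.816 × 10⁻⁴ / 53 = 1.4452 × 10⁻⁴ s⁻².
N = √(1.4452 × 10⁻⁴) = 0.012022 rad s⁻¹ ≈ 0.0120 rad s⁻¹.

0.0120 rad s⁻¹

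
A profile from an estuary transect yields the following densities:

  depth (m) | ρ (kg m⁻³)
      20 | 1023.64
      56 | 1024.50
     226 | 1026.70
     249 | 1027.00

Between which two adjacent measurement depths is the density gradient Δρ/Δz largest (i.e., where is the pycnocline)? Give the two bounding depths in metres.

Compute the density gradient over each adjacent pair:
  20–56 m: Δρ/Δz = 0.86/36 = 0.024 kg m⁻⁴
  56–226 m: Δρ/Δz = 2.20/170 = 0.013 kg m⁻⁴
  226–249 m: Δρ/Δz = 0.30/23 = 0.013 kg m⁻⁴
The largest gradient is in the 20–56 m interval — the pycnocline.

20–56 m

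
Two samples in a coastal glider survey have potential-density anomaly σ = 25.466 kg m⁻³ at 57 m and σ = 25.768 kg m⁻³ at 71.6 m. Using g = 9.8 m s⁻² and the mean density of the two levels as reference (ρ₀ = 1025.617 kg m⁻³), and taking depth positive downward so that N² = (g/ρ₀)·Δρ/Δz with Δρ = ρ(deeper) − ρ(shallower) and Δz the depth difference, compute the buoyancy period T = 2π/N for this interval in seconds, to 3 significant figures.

Δρ = 1025.768 − 1025.466 = 0.302 kg m⁻³ over Δz = 71.6 − 57 = 14.6 m.
N² = (9.8/1025.617) × (0.302/14.6) = 1.9765 × 10⁻⁴ s⁻².
N = √(1.9765 × 10⁻⁴) = 0.014059 rad s⁻¹, so T = 2π/N = 446.92 s ≈ 447 s.

447 s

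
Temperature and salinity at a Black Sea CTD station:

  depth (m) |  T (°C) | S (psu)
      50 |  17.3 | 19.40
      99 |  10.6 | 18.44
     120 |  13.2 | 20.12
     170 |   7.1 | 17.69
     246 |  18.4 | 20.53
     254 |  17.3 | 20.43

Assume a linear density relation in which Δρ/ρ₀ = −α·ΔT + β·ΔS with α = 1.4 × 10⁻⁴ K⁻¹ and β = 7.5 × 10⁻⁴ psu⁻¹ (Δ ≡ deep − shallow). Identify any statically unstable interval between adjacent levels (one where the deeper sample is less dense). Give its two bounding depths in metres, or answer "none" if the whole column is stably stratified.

120–170 m

Evaluate Δρ/ρ₀ = −αΔT + βΔS across each adjacent pair:
  50–99 m: −αΔT+βΔS = −(1.4 × 10⁻⁴)(-6.7)+(7.5 × 10⁻⁴)(-0.96) = 2.2 × 10⁻⁴ → stable
  99–120 m: −αΔT+βΔS = −(1.4 × 10⁻⁴)(+2.6)+(7.5 × 10⁻⁴)(+1.68) = 9.0 × 10⁻⁴ → stable
  120–170 m: −αΔT+βΔS = −(1.4 × 10⁻⁴)(-6.1)+(7.5 × 10⁻⁴)(-2.43) = -9.7 × 10⁻⁴ → UNSTABLE
  170–246 m: −αΔT+βΔS = −(1.4 × 10⁻⁴)(+11.3)+(7.5 × 10⁻⁴)(+2.84) = 5.5 × 10⁻⁴ → stable
  246–254 m: −αΔT+βΔS = −(1.4 × 10⁻⁴)(-1.1)+(7.5 × 10⁻⁴)(-0.10) = 7.9 × 10⁻⁵ → stable
The 120–170 m interval has Δρ < 0: lighter water underlies denser water.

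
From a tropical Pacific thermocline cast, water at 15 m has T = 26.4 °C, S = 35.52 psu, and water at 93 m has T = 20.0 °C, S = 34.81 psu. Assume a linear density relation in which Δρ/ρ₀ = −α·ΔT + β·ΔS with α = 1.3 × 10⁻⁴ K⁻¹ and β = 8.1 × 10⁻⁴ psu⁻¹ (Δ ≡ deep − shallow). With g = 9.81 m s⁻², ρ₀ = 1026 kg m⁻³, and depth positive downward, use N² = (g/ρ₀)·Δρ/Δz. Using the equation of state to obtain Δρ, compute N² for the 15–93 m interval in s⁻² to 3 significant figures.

ΔT = -6.4 K, ΔS = -0.71 psu (deep − shallow).
Δρ/ρ₀ = −αΔT + βΔS = 8.32 × 10⁻⁴ − 5.751 × 10⁻⁴ = 2.569 × 10⁻⁴, so Δρ ≈ 0.2636 kg m⁻³.
N² = (g/ρ₀)·Δρ/Δz = g·(Δρ/ρ₀)/Δz = 9.81 × 2.569 × 10⁻⁴ / 78 = 3.2310 × 10⁻⁵ s⁻² ≈ 3.23 × 10⁻⁵ s⁻².

3.23 × 10⁻⁵ s⁻²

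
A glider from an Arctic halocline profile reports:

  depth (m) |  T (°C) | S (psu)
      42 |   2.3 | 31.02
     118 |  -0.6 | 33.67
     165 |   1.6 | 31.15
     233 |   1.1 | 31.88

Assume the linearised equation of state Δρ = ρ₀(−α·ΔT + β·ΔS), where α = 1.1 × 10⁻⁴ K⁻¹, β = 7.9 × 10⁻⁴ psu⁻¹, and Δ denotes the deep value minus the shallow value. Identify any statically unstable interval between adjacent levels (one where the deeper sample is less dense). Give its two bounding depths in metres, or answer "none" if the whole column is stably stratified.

Evaluate Δρ/ρ₀ = −αΔT + βΔS across each adjacent pair:
  42–118 m: −αΔT+βΔS = −(1.1 × 10⁻⁴)(-2.9)+(7.9 × 10⁻⁴)(+2.65) = 2.4 × 10⁻³ → stable
  118–165 m: −αΔT+βΔS = −(1.1 × 10⁻⁴)(+2.2)+(7.9 × 10⁻⁴)(-2.52) = -2.2 × 10⁻³ → UNSTABLE
  165–233 m: −αΔT+βΔS = −(1.1 × 10⁻⁴)(-0.5)+(7.9 × 10⁻⁴)(+0.73) = 6.3 × 10⁻⁴ → stable
The 118–165 m interval has Δρ < 0: lighter water underlies denser water.

118–165 m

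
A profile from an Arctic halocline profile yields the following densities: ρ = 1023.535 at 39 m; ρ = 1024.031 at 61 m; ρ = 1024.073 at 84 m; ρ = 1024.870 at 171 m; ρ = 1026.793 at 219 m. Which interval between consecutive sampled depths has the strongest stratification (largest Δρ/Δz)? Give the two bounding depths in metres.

171–219 m

Compute the density gradient over each adjacent pair:
  39–61 m: Δρ/Δz = 0.496/22 = 0.023 kg m⁻⁴
  61–84 m: Δρ/Δz = 0.042/23 = 1.8 × 10⁻³ kg m⁻⁴
  84–171 m: Δρ/Δz = 0.797/87 = 9.2 × 10⁻³ kg m⁻⁴
  171–219 m: Δρ/Δz = 1.923/48 = 0.040 kg m⁻⁴
The largest gradient is in the 171–219 m interval — the pycnocline.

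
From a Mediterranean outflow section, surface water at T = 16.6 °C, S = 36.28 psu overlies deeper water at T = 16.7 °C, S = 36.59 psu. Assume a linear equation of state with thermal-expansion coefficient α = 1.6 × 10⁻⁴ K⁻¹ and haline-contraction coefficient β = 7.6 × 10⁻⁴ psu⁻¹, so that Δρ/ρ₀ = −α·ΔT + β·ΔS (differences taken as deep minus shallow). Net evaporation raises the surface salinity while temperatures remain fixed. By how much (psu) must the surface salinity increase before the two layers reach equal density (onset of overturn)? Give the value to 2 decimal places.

0.29 psu

Neutral buoyancy requires −α(T_deep − T_surf) + β(S_deep − S_surf′) = 0.
S_surf′ = S_deep − (α/β)·ΔT = 36.59 − (1.6 × 10⁻⁴/7.6 × 10⁻⁴)·(+0.1) = 36.5689 psu.
Increase required: 36.5689 − 36.28 = 0.2889 psu.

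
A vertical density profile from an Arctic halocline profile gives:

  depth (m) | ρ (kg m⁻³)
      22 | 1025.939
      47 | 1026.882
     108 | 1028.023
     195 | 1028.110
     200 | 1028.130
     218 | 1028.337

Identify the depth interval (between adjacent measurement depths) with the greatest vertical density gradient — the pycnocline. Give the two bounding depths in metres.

22–47 m

Compute the density gradient over each adjacent pair:
  22–47 m: Δρ/Δz = 0.943/25 = 0.038 kg m⁻⁴
  47–108 m: Δρ/Δz = 1.141/61 = 0.019 kg m⁻⁴
  108–195 m: Δρ/Δz = 0.087/87 = 1.0 × 10⁻³ kg m⁻⁴
  195–200 m: Δρ/Δz = 0.020/5 = 4.0 × 10⁻³ kg m⁻⁴
  200–218 m: Δρ/Δz = 0.207/18 = 0.011 kg m⁻⁴
The largest gradient is in the 22–47 m interval — the pycnocline.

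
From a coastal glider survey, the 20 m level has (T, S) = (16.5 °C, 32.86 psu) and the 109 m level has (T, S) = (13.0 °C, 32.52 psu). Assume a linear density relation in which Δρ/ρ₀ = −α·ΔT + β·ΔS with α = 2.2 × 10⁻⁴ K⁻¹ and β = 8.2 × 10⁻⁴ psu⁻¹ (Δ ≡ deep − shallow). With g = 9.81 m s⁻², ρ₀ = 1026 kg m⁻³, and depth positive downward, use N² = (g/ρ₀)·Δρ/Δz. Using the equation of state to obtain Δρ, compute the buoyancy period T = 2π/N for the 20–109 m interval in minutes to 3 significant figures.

ΔT = -3.5 K, ΔS = -0.34 psu (deep − shallow).
Δρ/ρ₀ = −αΔT + βΔS = 7.70 × 10⁻⁴ − 2.788 × 10⁻⁴ = 4.912 × 10⁻⁴, so Δρ ≈ 0.5040 kg m⁻³.
N² = (g/ρ₀)·Δρ/Δz = g·(Δρ/ρ₀)/Δz = 9.81 × 4.912 × 10⁻⁴ / 89 = 5.4142 × 10⁻⁵ s⁻².
N = √(5.4142 × 10⁻⁵) = 7.3581 × 10⁻³ rad s⁻¹ → T = 2π/N = 853.91 s = 14.232 min ≈ 14.2 min.

14.2 min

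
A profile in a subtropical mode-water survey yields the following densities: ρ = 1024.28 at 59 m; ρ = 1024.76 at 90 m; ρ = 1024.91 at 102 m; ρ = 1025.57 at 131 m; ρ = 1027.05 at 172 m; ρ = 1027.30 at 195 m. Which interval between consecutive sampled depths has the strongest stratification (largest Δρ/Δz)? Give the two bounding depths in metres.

131–172 m

Compute the density gradient over each adjacent pair:
  59–90 m: Δρ/Δz = 0.48/31 = 0.015 kg m⁻⁴
  90–102 m: Δρ/Δz = 0.15/12 = 0.012 kg m⁻⁴
  102–131 m: Δρ/Δz = 0.66/29 = 0.023 kg m⁻⁴
  131–172 m: Δρ/Δz = 1.48/41 = 0.036 kg m⁻⁴
  172–195 m: Δρ/Δz = 0.25/23 = 0.011 kg m⁻⁴
The largest gradient is in the 131–172 m interval — the pycnocline.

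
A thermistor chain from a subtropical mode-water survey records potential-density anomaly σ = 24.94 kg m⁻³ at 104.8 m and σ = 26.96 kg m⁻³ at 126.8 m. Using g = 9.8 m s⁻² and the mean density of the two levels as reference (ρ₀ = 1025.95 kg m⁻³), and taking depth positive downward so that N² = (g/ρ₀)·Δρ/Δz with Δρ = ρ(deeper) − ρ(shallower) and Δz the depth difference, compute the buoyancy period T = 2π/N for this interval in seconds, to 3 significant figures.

Δρ = 1026.96 − 1024.94 = 2.02 kg m⁻³ over Δz = 126.8 − 104.8 = 22 m.
N² = (9.8/1025.95) × (2.02/22) = 8.7706 × 10⁻⁴ s⁻².
N = √(8.7706 × 10⁻⁴) = 0.029615 rad s⁻¹, so T = 2π/N = 212.16 s ≈ 212 s.

212 s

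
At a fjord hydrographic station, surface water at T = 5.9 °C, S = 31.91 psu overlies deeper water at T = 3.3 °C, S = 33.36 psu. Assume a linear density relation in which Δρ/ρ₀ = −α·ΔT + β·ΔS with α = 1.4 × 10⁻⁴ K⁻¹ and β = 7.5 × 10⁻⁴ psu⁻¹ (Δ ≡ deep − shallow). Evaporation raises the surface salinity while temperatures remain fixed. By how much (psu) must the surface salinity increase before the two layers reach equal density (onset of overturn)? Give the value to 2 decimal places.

Neutral buoyancy requires −α(T_deep − T_surf) + β(S_deep − S_surf′) = 0.
S_surf′ = S_deep − (α/β)·ΔT = 33.36 − (1.4 × 10⁻⁴/7.5 × 10⁻⁴)·(-2.6) = 33.8453 psu.
Increase required: 33.8453 − 31.91 = 1.9353 psu.

1.94 psu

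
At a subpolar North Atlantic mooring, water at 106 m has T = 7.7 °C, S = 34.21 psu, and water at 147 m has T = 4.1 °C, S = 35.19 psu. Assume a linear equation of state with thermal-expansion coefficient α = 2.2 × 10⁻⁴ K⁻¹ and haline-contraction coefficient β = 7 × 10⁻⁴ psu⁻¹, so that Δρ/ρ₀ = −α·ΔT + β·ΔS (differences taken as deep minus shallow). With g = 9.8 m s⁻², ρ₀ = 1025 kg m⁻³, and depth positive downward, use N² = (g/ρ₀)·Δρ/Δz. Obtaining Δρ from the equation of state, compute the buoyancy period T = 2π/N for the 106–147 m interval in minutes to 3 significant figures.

ΔT = -3.6 K, ΔS = +0.98 psu (deep − shallow).
Δρ/ρ₀ = −αΔT + βΔS = 7.92 × 10⁻⁴ + 6.86 × 10⁻⁴ = 1.478 × 10⁻³, so Δρ ≈ 1.515 kg m⁻³.
N² = (g/ρ₀)·Δρ/Δz = g·(Δρ/ρ₀)/Δz = 9.8 × 1.478 × 10⁻³ / 41 = 3.5328 × 10⁻⁴ s⁻².
N = √(3.5328 × 10⁻⁴) = 0.018796 rad s⁻¹ → T = 2π/N = 334.28 s = 5.5713 min ≈ 5.57 min.

5.57 min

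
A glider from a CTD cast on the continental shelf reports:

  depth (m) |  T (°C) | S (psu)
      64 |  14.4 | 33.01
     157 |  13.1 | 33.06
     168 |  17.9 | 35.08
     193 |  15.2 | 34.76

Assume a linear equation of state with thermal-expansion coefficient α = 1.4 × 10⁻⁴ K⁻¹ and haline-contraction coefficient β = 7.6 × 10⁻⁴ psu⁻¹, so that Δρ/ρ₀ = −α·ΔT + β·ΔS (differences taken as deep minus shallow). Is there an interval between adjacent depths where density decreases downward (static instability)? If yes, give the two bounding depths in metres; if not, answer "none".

Evaluate Δρ/ρ₀ = −αΔT + βΔS across each adjacent pair:
  64–157 m: −αΔT+βΔS = −(1.4 × 10⁻⁴)(-1.3)+(7.6 × 10⁻⁴)(+0.05) = 2.2 × 10⁻⁴ → stable
  157–168 m: −αΔT+βΔS = −(1.4 × 10⁻⁴)(+4.8)+(7.6 × 10⁻⁴)(+2.02) = 8.6 × 10⁻⁴ → stable
  168–193 m: −αΔT+βΔS = −(1.4 × 10⁻⁴)(-2.7)+(7.6 × 10⁻⁴)(-0.32) = 1.3 × 10⁻⁴ → stable
Every interval has Δρ > 0: the column is stably stratified throughout.

none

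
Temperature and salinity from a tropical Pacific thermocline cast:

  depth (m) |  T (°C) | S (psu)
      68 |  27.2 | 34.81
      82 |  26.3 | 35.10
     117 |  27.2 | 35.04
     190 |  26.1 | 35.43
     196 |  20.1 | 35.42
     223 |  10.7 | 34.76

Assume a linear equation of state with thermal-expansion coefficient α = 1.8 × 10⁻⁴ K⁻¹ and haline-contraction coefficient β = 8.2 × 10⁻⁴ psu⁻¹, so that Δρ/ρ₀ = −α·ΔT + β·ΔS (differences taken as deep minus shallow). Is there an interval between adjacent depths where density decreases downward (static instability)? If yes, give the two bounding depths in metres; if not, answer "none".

82–117 m

Evaluate Δρ/ρ₀ = −αΔT + βΔS across each adjacent pair:
  68–82 m: −αΔT+βΔS = −(1.8 × 10⁻⁴)(-0.9)+(8.2 × 10⁻⁴)(+0.29) = 4.0 × 10⁻⁴ → stable
  82–117 m: −αΔT+βΔS = −(1.8 × 10⁻⁴)(+0.9)+(8.2 × 10⁻⁴)(-0.06) = -2.1 × 10⁻⁴ → UNSTABLE
  117–190 m: −αΔT+βΔS = −(1.8 × 10⁻⁴)(-1.1)+(8.2 × 10⁻⁴)(+0.39) = 5.2 × 10⁻⁴ → stable
  190–196 m: −αΔT+βΔS = −(1.8 × 10⁻⁴)(-6.0)+(8.2 × 10⁻⁴)(-0.01) = 1.1 × 10⁻³ → stable
  196–223 m: −αΔT+βΔS = −(1.8 × 10⁻⁴)(-9.4)+(8.2 × 10⁻⁴)(-0.66) = 1.2 × 10⁻³ → stable
The 82–117 m interval has Δρ < 0: lighter water underlies denser water.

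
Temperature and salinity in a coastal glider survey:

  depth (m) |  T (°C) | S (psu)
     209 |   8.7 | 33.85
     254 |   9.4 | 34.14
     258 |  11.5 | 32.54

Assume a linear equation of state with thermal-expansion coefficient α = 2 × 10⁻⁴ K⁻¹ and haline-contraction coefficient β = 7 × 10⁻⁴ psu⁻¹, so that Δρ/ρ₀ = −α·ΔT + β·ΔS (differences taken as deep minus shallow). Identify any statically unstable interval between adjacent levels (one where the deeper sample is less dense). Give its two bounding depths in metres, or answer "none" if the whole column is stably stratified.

Evaluate Δρ/ρ₀ = −αΔT + βΔS across each adjacent pair:
  209–254 m: −αΔT+βΔS = −(2 × 10⁻⁴)(+0.7)+(7 × 10⁻⁴)(+0.29) = 6.3 × 10⁻⁵ → stable
  254–258 m: −αΔT+βΔS = −(2 × 10⁻⁴)(+2.1)+(7 × 10⁻⁴)(-1.60) = -1.5 × 10⁻³ → UNSTABLE
The 254–258 m interval has Δρ < 0: lighter water underlies denser water.

254–258 m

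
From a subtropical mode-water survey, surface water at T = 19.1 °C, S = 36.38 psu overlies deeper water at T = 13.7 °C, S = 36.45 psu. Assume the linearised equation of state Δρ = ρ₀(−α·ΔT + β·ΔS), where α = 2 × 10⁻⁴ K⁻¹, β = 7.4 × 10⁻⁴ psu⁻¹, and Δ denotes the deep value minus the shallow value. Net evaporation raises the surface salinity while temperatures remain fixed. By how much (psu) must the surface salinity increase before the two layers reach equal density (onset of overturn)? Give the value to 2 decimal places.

1.53 psu

Neutral buoyancy requires −α(T_deep − T_surf) + β(S_deep − S_surf′) = 0.
S_surf′ = S_deep − (α/β)·ΔT = 36.45 − (2 × 10⁻⁴/7.4 × 10⁻⁴)·(-5.4) = 37.9095 psu.
Increase required: 37.9095 − 36.38 = 1.5295 psu.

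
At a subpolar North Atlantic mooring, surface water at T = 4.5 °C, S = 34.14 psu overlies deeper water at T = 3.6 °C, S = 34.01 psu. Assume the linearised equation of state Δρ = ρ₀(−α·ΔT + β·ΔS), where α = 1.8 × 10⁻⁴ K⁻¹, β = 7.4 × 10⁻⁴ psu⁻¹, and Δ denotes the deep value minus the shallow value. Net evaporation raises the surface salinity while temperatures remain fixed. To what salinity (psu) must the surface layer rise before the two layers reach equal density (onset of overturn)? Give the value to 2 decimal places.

34.23 psu

Neutral buoyancy requires −α(T_deep − T_surf) + β(S_deep − S_surf′) = 0.
S_surf′ = S_deep − (α/β)·ΔT = 34.01 − (1.8 × 10⁻⁴/7.4 × 10⁻⁴)·(-0.9) = 34.2289 psu.
Increase required: 34.2289 − 34.14 = 0.0889 psu.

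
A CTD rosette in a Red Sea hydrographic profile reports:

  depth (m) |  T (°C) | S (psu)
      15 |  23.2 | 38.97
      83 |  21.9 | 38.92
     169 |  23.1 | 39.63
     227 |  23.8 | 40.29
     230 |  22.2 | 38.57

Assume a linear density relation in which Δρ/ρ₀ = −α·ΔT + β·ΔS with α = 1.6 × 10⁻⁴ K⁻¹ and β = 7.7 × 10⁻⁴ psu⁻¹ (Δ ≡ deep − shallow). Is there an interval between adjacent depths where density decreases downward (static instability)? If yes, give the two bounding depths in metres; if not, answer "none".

227–230 m

Evaluate Δρ/ρ₀ = −αΔT + βΔS across each adjacent pair:
  15–83 m: −αΔT+βΔS = −(1.6 × 10⁻⁴)(-1.3)+(7.7 × 10⁻⁴)(-0.05) = 1.7 × 10⁻⁴ → stable
  83–169 m: −αΔT+βΔS = −(1.6 × 10⁻⁴)(+1.2)+(7.7 × 10⁻⁴)(+0.71) = 3.5 × 10⁻⁴ → stable
  169–227 m: −αΔT+βΔS = −(1.6 × 10⁻⁴)(+0.7)+(7.7 × 10⁻⁴)(+0.66) = 4.0 × 10⁻⁴ → stable
  227–230 m: −αΔT+βΔS = −(1.6 × 10⁻⁴)(-1.6)+(7.7 × 10⁻⁴)(-1.72) = -1.1 × 10⁻³ → UNSTABLE
The 227–230 m interval has Δρ < 0: lighter water underlies denser water.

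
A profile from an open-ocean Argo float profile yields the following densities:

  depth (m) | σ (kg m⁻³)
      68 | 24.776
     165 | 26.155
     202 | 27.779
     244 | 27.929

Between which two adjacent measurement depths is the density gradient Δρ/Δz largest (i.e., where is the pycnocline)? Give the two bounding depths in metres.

Compute the density gradient over each adjacent pair:
  68–165 m: Δρ/Δz = 1.379/97 = 0.014 kg m⁻⁴
  165–202 m: Δρ/Δz = 1.624/37 = 0.044 kg m⁻⁴
  202–244 m: Δρ/Δz = 0.150/42 = 3.6 × 10⁻³ kg m⁻⁴
The largest gradient is in the 165–202 m interval — the pycnocline.

165–202 m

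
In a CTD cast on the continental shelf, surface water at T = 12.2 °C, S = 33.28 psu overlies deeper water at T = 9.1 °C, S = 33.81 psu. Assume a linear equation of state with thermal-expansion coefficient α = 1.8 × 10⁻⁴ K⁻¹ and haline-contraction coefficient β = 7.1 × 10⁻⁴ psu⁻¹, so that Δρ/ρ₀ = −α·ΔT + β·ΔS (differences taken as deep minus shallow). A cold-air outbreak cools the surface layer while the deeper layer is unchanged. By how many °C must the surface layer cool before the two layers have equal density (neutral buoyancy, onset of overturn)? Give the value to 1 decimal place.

Neutral buoyancy requires Δρ = 0, i.e. −α(T_deep − T_surf′) + β(S_deep − S_surf) = 0.
T_surf′ = T_deep − (β/α)·ΔS = 9.1 − (7.1 × 10⁻⁴/1.8 × 10⁻⁴)·(+0.53) = 7.009 °C.
Cooling required: 12.2 − (7.009) = 5.191 °C.

5.2 °C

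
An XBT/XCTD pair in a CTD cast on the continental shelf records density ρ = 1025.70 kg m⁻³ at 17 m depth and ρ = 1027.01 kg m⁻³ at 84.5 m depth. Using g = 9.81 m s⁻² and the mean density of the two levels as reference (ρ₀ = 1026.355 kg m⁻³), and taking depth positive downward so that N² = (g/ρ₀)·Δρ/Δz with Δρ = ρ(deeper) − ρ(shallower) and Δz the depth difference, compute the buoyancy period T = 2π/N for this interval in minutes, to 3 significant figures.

7.69 min

Δρ = 1027.01 − 1025.70 = 1.31 kg m⁻³ over Δz = 84.5 − 17 = 67.5 m.
N² = (9.81/1026.355) × (1.31/67.5) = 1.8550 × 10⁻⁴ s⁻².
N = √(1.8550 × 10⁻⁴) = 0.013620 rad s⁻¹, so T = 2π/N = 461.32 s = 7.6887 min ≈ 7.69 min.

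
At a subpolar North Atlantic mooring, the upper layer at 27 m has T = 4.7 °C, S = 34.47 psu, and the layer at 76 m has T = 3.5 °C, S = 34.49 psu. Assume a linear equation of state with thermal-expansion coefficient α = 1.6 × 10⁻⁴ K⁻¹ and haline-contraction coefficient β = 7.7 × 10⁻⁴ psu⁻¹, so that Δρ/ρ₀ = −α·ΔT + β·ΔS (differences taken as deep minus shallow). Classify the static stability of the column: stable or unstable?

stable

ΔT = 3.5 − 4.7 = -1.2 K and ΔS = 34.49 − 34.47 = +0.02 psu (deep − shallow).
−αΔT = 1.92 × 10⁻⁴; βΔS = 1.54 × 10⁻⁵; sum Δρ/ρ₀ = 2.074 × 10⁻⁴.
Δρ/ρ₀ > 0, so Δρ > 0: deeper water is denser → statically stable.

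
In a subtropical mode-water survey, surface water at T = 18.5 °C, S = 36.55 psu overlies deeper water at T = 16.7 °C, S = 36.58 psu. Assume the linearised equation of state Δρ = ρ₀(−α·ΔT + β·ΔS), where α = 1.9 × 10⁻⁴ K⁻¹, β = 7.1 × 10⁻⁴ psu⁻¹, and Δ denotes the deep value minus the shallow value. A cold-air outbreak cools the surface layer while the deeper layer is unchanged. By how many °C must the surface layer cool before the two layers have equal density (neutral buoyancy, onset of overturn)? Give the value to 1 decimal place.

1.9 °C

Neutral buoyancy requires Δρ = 0, i.e. −α(T_deep − T_surf′) + β(S_deep − S_surf) = 0.
T_surf′ = T_deep − (β/α)·ΔS = 16.7 − (7.1 × 10⁻⁴/1.9 × 10⁻⁴)·(+0.03) = 16.588 °C.
Cooling required: 18.5 − (16.588) = 1.912 °C.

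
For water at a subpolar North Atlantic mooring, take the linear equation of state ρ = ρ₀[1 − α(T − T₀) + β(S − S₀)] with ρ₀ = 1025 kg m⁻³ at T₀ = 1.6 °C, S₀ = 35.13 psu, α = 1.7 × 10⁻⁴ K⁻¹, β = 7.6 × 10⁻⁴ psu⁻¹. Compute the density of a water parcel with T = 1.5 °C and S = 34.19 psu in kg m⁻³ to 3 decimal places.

T − T₀ = -0.1 K, S − S₀ = -0.94 psu.
Bracket = 1 − α·(-0.1) + β·(-0.94) = 1 + (-6.974 × 10⁻⁴) = 0.9993026.
ρ = 1025 × 0.9993026 = 1024.285 kg m⁻³.

1024.285 kg m⁻³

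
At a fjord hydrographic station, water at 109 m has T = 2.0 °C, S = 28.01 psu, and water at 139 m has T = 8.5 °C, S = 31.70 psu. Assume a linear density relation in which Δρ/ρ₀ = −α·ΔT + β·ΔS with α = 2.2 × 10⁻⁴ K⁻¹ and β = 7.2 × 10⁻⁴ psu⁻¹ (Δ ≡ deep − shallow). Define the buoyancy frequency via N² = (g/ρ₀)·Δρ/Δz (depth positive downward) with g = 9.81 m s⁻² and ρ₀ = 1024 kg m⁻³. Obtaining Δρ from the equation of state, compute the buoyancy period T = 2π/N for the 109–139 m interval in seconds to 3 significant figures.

ΔT = +6.5 K, ΔS = +3.69 psu (deep − shallow).
Δρ/ρ₀ = −αΔT + βΔS = -1.43 × 10⁻³ + 2.6568 × 10⁻³ = 1.2268 × 10⁻³, so Δρ ≈ 1.256 kg m⁻³.
N² = (g/ρ₀)·Δρ/Δz = g·(Δρ/ρ₀)/Δz = 9.81 × 1.2268 × 10⁻³ / 30 = 4.0116 × 10⁻⁴ s⁻².
N = √(4.0116 × 10⁻⁴) = 0.020029 rad s⁻¹ → T = 2π/N = 313.70 s ≈ 314 s.

314 s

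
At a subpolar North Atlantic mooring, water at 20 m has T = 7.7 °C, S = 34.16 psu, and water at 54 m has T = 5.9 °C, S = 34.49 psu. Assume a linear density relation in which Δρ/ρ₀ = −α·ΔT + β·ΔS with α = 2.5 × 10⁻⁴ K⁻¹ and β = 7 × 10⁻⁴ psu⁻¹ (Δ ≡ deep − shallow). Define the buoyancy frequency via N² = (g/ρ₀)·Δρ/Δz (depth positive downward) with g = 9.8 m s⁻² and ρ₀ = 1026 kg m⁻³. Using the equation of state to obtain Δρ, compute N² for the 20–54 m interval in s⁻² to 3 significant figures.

ΔT = -1.8 K, ΔS = +0.33 psu (deep − shallow).
Δρ/ρ₀ = −αΔT + βΔS = 4.50 × 10⁻⁴ + 2.31 × 10⁻⁴ = 6.81 × 10⁻⁴, so Δρ ≈ 0.6987 kg m⁻³.
N² = (g/ρ₀)·Δρ/Δz = g·(Δρ/ρ₀)/Δz = 9.8 × 6.81 × 10⁻⁴ / 34 = 1.9629 × 10⁻⁴ s⁻² ≈ 1.96 × 10⁻⁴ s⁻².

1.96 × 10⁻⁴ s⁻²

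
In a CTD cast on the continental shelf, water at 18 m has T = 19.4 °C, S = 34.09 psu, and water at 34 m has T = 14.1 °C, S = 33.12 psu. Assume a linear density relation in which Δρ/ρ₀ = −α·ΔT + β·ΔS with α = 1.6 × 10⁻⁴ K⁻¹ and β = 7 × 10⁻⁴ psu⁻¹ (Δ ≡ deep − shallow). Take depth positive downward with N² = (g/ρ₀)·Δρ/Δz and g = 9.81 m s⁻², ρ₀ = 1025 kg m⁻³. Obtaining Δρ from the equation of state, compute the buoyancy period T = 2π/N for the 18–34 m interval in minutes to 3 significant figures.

ΔT = -5.3 K, ΔS = -0.97 psu (deep − shallow).
Δρ/ρ₀ = −αΔT + βΔS = 8.48 × 10⁻⁴ − 6.79 × 10⁻⁴ = 1.69 × 10⁻⁴, so Δρ ≈ 0.1732 kg m⁻³.
N² = (g/ρ₀)·Δρ/Δz = g·(Δρ/ρ₀)/Δz = 9.81 × 1.69 × 10⁻⁴ / 16 = 1.0362 × 10⁻⁴ s⁻².
N = √(1.0362 × 10⁻⁴) = 0.010179 rad s⁻¹ → T = 2π/N = 617.27 s = 10.288 min ≈ 10.3 min.

10.3 min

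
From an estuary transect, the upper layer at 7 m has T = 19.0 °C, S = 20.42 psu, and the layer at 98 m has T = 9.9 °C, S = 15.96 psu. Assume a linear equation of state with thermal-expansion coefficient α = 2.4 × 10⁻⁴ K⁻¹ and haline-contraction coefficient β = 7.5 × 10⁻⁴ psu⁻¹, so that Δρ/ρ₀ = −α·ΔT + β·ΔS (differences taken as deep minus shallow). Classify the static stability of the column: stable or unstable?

unstable

ΔT = 9.9 − 19.0 = -9.1 K and ΔS = 15.96 − 20.42 = -4.46 psu (deep − shallow).
−αΔT = 2.184 × 10⁻³; βΔS = -3.345 × 10⁻³; sum Δρ/ρ₀ = -1.161 × 10⁻³.
Δρ/ρ₀ < 0, so Δρ < 0: deeper water is lighter → statically unstable; the column would overturn.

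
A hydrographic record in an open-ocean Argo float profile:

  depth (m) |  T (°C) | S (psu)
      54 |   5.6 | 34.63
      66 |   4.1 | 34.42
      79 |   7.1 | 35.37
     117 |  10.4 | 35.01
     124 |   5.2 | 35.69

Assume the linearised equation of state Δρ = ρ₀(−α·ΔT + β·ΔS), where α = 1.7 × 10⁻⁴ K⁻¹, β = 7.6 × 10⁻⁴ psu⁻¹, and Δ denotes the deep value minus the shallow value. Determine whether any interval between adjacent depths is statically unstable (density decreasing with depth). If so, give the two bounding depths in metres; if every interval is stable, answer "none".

Evaluate Δρ/ρ₀ = −αΔT + βΔS across each adjacent pair:
  54–66 m: −αΔT+βΔS = −(1.7 × 10⁻⁴)(-1.5)+(7.6 × 10⁻⁴)(-0.21) = 9.5 × 10⁻⁵ → stable
  66–79 m: −αΔT+βΔS = −(1.7 × 10⁻⁴)(+3.0)+(7.6 × 10⁻⁴)(+0.95) = 2.1 × 10⁻⁴ → stable
  79–117 m: −αΔT+βΔS = −(1.7 × 10⁻⁴)(+3.3)+(7.6 × 10⁻⁴)(-0.36) = -8.3 × 10⁻⁴ → UNSTABLE
  117–124 m: −αΔT+βΔS = −(1.7 × 10⁻⁴)(-5.2)+(7.6 × 10⁻⁴)(+0.68) = 1.4 × 10⁻³ → stable
The 79–117 m interval has Δρ < 0: lighter water underlies denser water.

79–117 m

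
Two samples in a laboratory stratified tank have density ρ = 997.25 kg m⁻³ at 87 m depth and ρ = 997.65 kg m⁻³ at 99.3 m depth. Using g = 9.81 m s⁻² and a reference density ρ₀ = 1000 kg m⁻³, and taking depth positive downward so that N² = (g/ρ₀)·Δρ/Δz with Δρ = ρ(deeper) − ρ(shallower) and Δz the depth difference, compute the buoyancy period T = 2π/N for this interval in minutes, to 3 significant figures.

5.86 min

Δρ = 997.65 − 997.25 = 0.40 kg m⁻³ over Δz = 99.3 − 87 = 12.3 m.
N² = (9.81/1000) × (0.40/12.3) = 3.1902 × 10⁻⁴ s⁻².
N = √(3.1902 × 10⁻⁴) = 0.017861 rad s⁻¹, so T = 2π/N = 351.78 s = 5.8630 min ≈ 5.86 min.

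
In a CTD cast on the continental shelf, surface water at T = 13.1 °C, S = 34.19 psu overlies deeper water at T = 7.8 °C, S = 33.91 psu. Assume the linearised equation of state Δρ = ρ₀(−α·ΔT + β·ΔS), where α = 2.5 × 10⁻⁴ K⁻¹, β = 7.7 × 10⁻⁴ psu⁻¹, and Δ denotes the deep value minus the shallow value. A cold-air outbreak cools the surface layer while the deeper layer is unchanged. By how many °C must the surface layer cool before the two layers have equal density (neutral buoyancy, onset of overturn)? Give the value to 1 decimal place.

4.4 °C

Neutral buoyancy requires Δρ = 0, i.e. −α(T_deep − T_surf′) + β(S_deep − S_surf) = 0.
T_surf′ = T_deep − (β/α)·ΔS = 7.8 − (7.7 × 10⁻⁴/2.5 × 10⁻⁴)·(-0.28) = 8.662 °C.
Cooling required: 13.1 − (8.662) = 4.438 °C.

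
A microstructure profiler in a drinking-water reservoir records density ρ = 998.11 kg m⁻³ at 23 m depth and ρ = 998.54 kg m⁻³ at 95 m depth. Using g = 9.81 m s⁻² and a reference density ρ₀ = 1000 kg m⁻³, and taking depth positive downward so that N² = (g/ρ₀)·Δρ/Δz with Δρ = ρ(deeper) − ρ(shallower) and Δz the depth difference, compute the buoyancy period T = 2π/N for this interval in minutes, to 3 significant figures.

Δρ = 998.54 − 998.11 = 0.43 kg m⁻³ over Δz = 95 − 23 = 72 m.
N² = (9.81/1000) × (0.43/72) = 5.8588 × 10⁻⁵ s⁻².
N = √(5.8588 × 10⁻⁵) = 7.6543 × 10⁻³ rad s⁻¹, so T = 2π/N = 820.87 s = 13.681 min ≈ 13.7 min.

13.7 min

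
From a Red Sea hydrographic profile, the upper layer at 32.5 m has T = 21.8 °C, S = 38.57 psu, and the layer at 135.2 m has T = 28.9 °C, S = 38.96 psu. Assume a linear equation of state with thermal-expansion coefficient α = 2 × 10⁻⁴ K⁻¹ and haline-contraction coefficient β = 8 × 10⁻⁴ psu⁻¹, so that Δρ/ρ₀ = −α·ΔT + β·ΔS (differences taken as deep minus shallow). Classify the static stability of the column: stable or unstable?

unstable

ΔT = 28.9 − 21.8 = +7.1 K and ΔS = 38.96 − 38.57 = +0.39 psu (deep − shallow).
−αΔT = -1.42 × 10⁻³; βΔS = 3.12 × 10⁻⁴; sum Δρ/ρ₀ = -1.108 × 10⁻³.
Δρ/ρ₀ < 0, so Δρ < 0: deeper water is lighter → statically unstable; the column would overturn.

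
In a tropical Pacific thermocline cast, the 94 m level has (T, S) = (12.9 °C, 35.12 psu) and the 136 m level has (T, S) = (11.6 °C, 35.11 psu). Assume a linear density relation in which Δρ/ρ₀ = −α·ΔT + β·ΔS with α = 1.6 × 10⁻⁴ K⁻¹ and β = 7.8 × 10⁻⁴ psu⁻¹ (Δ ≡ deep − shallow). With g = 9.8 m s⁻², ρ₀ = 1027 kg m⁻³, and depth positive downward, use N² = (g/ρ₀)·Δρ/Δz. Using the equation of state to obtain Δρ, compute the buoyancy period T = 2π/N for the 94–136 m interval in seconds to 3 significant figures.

919 s

ΔT = -1.3 K, ΔS = -0.01 psu (deep − shallow).
Δρ/ρ₀ = −αΔT + βΔS = 2.08 × 10⁻⁴ − 7.80 × 10⁻⁶ = 2.002 × 10⁻⁴, so Δρ ≈ 0.2056 kg m⁻³.
N² = (g/ρ₀)·Δρ/Δz = g·(Δρ/ρ₀)/Δz = 9.8 × 2.002 × 10⁻⁴ / 42 = 4.6713 × 10⁻⁵ s⁻².
N = √(4.6713 × 10⁻⁵) = 6.8347 × 10⁻³ rad s⁻¹ → T = 2π/N = 919.31 s ≈ 919 s.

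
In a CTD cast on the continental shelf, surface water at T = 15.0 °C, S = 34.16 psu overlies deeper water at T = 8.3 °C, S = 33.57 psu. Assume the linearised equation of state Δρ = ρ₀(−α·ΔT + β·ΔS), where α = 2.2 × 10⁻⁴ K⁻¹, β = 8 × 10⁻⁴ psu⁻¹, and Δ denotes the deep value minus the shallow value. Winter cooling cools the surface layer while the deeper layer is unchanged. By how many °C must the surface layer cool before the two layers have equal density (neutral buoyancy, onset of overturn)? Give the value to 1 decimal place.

4.6 °C

Neutral buoyancy requires Δρ = 0, i.e. −α(T_deep − T_surf′) + β(S_deep − S_surf) = 0.
T_surf′ = T_deep − (β/α)·ΔS = 8.3 − (8 × 10⁻⁴/2.2 × 10⁻⁴)·(-0.59) = 10.445 °C.
Cooling required: 15.0 − (10.445) = 4.555 °C.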